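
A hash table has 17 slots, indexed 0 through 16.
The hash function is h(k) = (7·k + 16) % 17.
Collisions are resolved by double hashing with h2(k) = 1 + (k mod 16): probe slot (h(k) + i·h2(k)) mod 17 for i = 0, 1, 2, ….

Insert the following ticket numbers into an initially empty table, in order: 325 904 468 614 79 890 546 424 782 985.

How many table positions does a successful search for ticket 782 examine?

2

325 hashes to 13; slot 13 is free -> place at 13.
904 hashes to 3; slot 3 is free -> place at 3.
468 hashes to 11; slot 11 is free -> place at 11.
614 hashes to 13, h2=7; 13,3 taken -> place at 10.
79 hashes to 8; slot 8 is free -> place at 8.
890 hashes to 7; slot 7 is free -> place at 7.
546 hashes to 13, h2=3; 13 taken -> place at 16.
424 hashes to 9; slot 9 is free -> place at 9.
782 hashes to 16, h2=15; 16 taken -> place at 14.
985 hashes to 9, h2=10; 9 taken -> place at 2.
Table: [∅, ∅, 985, 904, ∅, ∅, ∅, 890, 79, 424, 614, 468, ∅, 325, 782, ∅, 546]
Lookup 782: h=16, h2=15, probe 16,14 → found at 14.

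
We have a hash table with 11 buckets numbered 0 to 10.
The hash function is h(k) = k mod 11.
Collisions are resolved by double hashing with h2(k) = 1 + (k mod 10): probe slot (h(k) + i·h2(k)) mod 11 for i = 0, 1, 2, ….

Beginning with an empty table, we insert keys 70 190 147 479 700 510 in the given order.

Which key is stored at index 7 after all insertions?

700

Insert 70: h=4, slot 4 empty => index 4.
Insert 190: h=3, slot 3 empty => index 3.
Insert 147: h=4, h2=8, slot 4 occupied => index 1.
Insert 479: h=6, slot 6 empty => index 6.
Insert 700: h=7, slot 7 empty => index 7.
Insert 510: h=4, h2=1, slot 4 occupied => index 5.
Table: [—, 147, —, 190, 70, 510, 479, 700, —, —, —]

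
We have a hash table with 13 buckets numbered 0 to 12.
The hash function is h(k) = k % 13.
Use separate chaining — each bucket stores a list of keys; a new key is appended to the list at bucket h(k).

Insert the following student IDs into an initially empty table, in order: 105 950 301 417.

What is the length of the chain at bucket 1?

3

Insert 105: h=1, bucket 1 empty → new chain.
Insert 950: h=1, bucket 1 nonempty → append to chain.
Insert 301: h=2, bucket 2 empty → new chain.
Insert 417: h=1, bucket 1 nonempty → append to chain.
Final buckets:
0: _
1: 105 -> 950 -> 417
2: 301
3: _
4: _
5: _
6: _
7: _
8: _
9: _
10: _
11: _
12: _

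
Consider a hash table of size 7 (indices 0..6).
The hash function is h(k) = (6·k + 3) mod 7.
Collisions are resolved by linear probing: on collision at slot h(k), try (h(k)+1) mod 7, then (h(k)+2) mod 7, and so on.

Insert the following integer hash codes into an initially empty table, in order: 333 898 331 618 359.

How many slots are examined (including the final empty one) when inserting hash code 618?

Insert 333: h=6, slot 6 empty -> index 6.
Insert 898: h=1, slot 1 empty -> index 1.
Insert 331: h=1, slot 1 occupied -> index 2.
Insert 618: h=1, slots 1,2 occupied -> index 3.
Insert 359: h=1, slots 1,2,3 occupied -> index 4.
Table: [∅, 898, 331, 618, 359, ∅, 333]

3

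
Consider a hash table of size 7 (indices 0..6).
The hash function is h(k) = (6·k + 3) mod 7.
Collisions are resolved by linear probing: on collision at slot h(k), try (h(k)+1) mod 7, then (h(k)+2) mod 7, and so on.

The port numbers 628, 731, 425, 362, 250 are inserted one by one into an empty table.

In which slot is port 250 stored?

2

628 hashes to 5; slot 5 is free => place at 5.
731 hashes to 0; slot 0 is free => place at 0.
425 hashes to 5; 5 taken => place at 6.
362 hashes to 5; 5,6,0 taken => place at 1.
250 hashes to 5; 5,6,0,1 taken => place at 2.
Table: [731, 362, 250, _, _, 628, 425]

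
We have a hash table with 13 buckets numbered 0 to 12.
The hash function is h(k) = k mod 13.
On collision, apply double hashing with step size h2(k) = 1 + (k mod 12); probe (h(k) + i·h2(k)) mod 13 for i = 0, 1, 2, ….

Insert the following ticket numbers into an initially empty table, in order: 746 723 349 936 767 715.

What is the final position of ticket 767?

Insert 746: h=5, slot 5 empty -> index 5.
Insert 723: h=8, slot 8 empty -> index 8.
Insert 349: h=11, slot 11 empty -> index 11.
Insert 936: h=0, slot 0 empty -> index 0.
Insert 767: h=0, h2=12, slot 0 occupied -> index 12.
Insert 715: h=0, h2=8, slots 0,8 occupied -> index 3.
Table: [936, ., ., 715, ., 746, ., ., 723, ., ., 349, 767]

12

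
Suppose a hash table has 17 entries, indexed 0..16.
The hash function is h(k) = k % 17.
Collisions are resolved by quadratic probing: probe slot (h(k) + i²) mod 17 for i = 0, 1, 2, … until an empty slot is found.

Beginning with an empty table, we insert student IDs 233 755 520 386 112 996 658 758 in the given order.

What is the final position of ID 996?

Insert 233: h=12, slot 12 empty -> index 12.
Insert 755: h=7, slot 7 empty -> index 7.
Insert 520: h=10, slot 10 empty -> index 10.
Insert 386: h=12, slot 12 occupied -> index 13.
Insert 112: h=10, slot 10 occupied -> index 11.
Insert 996: h=10, slots 10,11 occupied -> index 14.
Insert 658: h=12, slots 12,13 occupied -> index 16.
Insert 758: h=10, slots 10,11,14 occupied -> index 2.
Table: [-, -, 758, -, -, -, -, 755, -, -, 520, 112, 233, 386, 996, -, 658]

14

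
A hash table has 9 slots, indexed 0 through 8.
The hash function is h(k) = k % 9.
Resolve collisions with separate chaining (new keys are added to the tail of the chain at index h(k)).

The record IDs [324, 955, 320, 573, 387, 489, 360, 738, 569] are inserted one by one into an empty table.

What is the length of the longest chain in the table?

Insert 324: h=0, bucket 0 empty → new chain.
Insert 955: h=1, bucket 1 empty → new chain.
Insert 320: h=5, bucket 5 empty → new chain.
Insert 573: h=6, bucket 6 empty → new chain.
Insert 387: h=0, bucket 0 nonempty → append to chain.
Insert 489: h=3, bucket 3 empty → new chain.
Insert 360: h=0, bucket 0 nonempty → append to chain.
Insert 738: h=0, bucket 0 nonempty → append to chain.
Insert 569: h=2, bucket 2 empty → new chain.
Final buckets:
0: 324 -> 387 -> 360 -> 738
1: 955
2: 569
3: 489
4: -
5: 320
6: 573
7: -
8: -

4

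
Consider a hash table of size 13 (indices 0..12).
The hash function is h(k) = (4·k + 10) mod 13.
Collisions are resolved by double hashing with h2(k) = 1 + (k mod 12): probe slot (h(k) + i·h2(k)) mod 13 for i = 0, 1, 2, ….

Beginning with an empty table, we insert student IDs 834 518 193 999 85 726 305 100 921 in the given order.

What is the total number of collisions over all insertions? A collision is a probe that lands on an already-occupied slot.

7

Insert 834: h=5, slot 5 empty -> index 5.
Insert 518: h=2, slot 2 empty -> index 2.
Insert 193: h=2, h2=2, slot 2 occupied -> index 4.
Insert 999: h=2, h2=4, slot 2 occupied -> index 6.
Insert 85: h=12, slot 12 empty -> index 12.
Insert 726: h=2, h2=7, slot 2 occupied -> index 9.
Insert 305: h=8, slot 8 empty -> index 8.
Insert 100: h=7, slot 7 empty -> index 7.
Insert 921: h=2, h2=10, slots 2,12,9,6 occupied -> index 3.
Table: [—, —, 518, 921, 193, 834, 999, 100, 305, 726, —, —, 85]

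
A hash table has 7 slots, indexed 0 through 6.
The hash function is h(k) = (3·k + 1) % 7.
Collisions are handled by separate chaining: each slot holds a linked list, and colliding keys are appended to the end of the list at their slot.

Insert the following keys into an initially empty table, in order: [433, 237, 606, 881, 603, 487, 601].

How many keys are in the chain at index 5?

Insert 433: h=5, bucket 5 empty → new chain.
Insert 237: h=5, bucket 5 nonempty → append to chain.
Insert 606: h=6, bucket 6 empty → new chain.
Insert 881: h=5, bucket 5 nonempty → append to chain.
Insert 603: h=4, bucket 4 empty → new chain.
Insert 487: h=6, bucket 6 nonempty → append to chain.
Insert 601: h=5, bucket 5 nonempty → append to chain.
Final buckets:
0: .
1: .
2: .
3: .
4: 603
5: 433 -> 237 -> 881 -> 601
6: 606 -> 487

4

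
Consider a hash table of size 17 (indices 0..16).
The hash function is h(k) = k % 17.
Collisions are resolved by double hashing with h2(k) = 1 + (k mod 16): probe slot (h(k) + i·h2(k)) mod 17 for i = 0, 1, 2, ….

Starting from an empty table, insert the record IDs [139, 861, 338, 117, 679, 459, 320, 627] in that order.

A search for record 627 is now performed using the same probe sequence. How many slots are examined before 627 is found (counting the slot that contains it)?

139: h=3 => slot 3
861: h=11 => slot 11
338: h=15 => slot 15
117: h=15, h2=6, probe 15,4 => slot 4
679: h=16 => slot 16
459: h=0 => slot 0
320: h=14 => slot 14
627: h=15, h2=4, probe 15,2 => slot 2
Table: [459, ∅, 627, 139, 117, ∅, ∅, ∅, ∅, ∅, ∅, 861, ∅, ∅, 320, 338, 679]
Lookup 627: h=15, h2=4, probe 15,2 → found at 2.

2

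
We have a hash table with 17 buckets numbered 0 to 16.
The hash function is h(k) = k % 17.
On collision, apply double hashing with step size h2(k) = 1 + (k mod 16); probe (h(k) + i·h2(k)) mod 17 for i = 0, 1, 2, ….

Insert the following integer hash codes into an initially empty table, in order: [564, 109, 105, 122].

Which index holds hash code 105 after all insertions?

564: h=3 → slot 3
109: h=7 → slot 7
105: h=3, h2=10, probe 3,13 → slot 13
122: h=3, h2=11, probe 3,14 → slot 14
Table: [_, _, _, 564, _, _, _, 109, _, _, _, _, _, 105, 122, _, _]

13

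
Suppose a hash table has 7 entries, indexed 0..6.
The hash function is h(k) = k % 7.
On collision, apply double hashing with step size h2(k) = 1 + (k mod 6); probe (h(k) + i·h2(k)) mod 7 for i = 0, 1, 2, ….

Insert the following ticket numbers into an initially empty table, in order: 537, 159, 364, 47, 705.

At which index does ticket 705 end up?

6

537: h=5 => slot 5
159: h=5, h2=4, probe 5,2 => slot 2
364: h=0 => slot 0
47: h=5, h2=6, probe 5,4 => slot 4
705: h=5, h2=4, probe 5,2,6 => slot 6
Table: [364, _, 159, _, 47, 537, 705]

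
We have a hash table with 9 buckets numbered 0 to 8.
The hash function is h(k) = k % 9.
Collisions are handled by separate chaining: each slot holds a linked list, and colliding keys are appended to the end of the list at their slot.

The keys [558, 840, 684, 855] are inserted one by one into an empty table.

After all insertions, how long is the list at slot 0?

558 -> bucket 0
840 -> bucket 3
684 -> bucket 0 (collision)
855 -> bucket 0 (collision)
Final buckets:
0: 558 -> 684 -> 855
1: _
2: _
3: 840
4: _
5: _
6: _
7: _
8: _

3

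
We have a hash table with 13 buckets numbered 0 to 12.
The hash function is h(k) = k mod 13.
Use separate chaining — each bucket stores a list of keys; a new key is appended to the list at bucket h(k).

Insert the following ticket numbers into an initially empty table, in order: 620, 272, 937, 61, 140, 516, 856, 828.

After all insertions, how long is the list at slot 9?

620 → bucket 9
272 → bucket 12
937 → bucket 1
61 → bucket 9 (collision)
140 → bucket 10
516 → bucket 9 (collision)
856 → bucket 11
828 → bucket 9 (collision)
Final buckets:
0: _
1: 937
2: _
3: _
4: _
5: _
6: _
7: _
8: _
9: 620 -> 61 -> 516 -> 828
10: 140
11: 856
12: 272

4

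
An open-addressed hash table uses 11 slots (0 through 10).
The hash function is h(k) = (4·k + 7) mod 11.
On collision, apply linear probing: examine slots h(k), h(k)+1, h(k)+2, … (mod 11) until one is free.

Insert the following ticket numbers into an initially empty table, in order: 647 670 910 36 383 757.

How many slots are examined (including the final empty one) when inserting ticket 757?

647: h=10 => slot 10
670: h=3 => slot 3
910: h=6 => slot 6
36: h=8 => slot 8
383: h=10, probe 10,0 => slot 0
757: h=10, probe 10,0,1 => slot 1
Table: [383, 757, ∅, 670, ∅, ∅, 910, ∅, 36, ∅, 647]

3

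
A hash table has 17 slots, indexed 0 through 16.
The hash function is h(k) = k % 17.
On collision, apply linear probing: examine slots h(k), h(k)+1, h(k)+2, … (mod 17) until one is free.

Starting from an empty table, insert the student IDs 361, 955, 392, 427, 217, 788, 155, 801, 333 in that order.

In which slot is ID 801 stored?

7

Insert 361: h=4, slot 4 empty -> index 4.
Insert 955: h=3, slot 3 empty -> index 3.
Insert 392: h=1, slot 1 empty -> index 1.
Insert 427: h=2, slot 2 empty -> index 2.
Insert 217: h=13, slot 13 empty -> index 13.
Insert 788: h=6, slot 6 empty -> index 6.
Insert 155: h=2, slots 2,3,4 occupied -> index 5.
Insert 801: h=2, slots 2,3,4,5,6 occupied -> index 7.
Insert 333: h=10, slot 10 empty -> index 10.
Table: [_, 392, 427, 955, 361, 155, 788, 801, _, _, 333, _, _, 217, _, _, _]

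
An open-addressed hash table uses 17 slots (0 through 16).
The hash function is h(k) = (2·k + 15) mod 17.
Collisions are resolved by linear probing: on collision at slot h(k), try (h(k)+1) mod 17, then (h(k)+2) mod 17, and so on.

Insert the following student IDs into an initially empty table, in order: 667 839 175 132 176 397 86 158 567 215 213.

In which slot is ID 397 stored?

12

667: h=6 => slot 6
839: h=10 => slot 10
175: h=8 => slot 8
132: h=7 => slot 7
176: h=10, probe 10,11 => slot 11
397: h=10, probe 10,11,12 => slot 12
86: h=0 => slot 0
158: h=8, probe 8,9 => slot 9
567: h=10, probe 10,11,12,13 => slot 13
215: h=3 => slot 3
213: h=16 => slot 16
Table: [86, —, —, 215, —, —, 667, 132, 175, 158, 839, 176, 397, 567, —, —, 213]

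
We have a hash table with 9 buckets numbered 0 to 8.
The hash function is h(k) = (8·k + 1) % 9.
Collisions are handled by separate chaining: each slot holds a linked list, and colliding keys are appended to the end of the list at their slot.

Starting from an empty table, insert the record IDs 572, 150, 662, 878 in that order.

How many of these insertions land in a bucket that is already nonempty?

572 → bucket 5
150 → bucket 4
662 → bucket 5 (collision)
878 → bucket 5 (collision)
Final buckets:
0: —
1: —
2: —
3: —
4: 150
5: 572 -> 662 -> 878
6: —
7: —
8: —

2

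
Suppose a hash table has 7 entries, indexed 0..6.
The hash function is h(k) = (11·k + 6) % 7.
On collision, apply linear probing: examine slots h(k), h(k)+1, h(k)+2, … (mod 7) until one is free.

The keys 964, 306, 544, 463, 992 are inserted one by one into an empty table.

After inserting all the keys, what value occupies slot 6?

306

Insert 964: h=5, slot 5 empty -> index 5.
Insert 306: h=5, slot 5 occupied -> index 6.
Insert 544: h=5, slots 5,6 occupied -> index 0.
Insert 463: h=3, slot 3 empty -> index 3.
Insert 992: h=5, slots 5,6,0 occupied -> index 1.
Table: [544, 992, _, 463, _, 964, 306]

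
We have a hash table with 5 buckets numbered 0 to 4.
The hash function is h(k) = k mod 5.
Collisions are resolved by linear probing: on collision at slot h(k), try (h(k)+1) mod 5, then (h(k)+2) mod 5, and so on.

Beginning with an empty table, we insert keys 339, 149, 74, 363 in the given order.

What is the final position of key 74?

1

339 hashes to 4; slot 4 is free -> place at 4.
149 hashes to 4; 4 taken -> place at 0.
74 hashes to 4; 4,0 taken -> place at 1.
363 hashes to 3; slot 3 is free -> place at 3.
Table: [149, 74, ., 363, 339]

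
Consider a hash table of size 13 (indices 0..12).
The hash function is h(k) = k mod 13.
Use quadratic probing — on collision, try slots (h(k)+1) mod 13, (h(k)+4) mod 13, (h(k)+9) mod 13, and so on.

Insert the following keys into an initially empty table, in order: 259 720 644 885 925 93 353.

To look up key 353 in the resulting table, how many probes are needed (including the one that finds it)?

Insert 259: h=12, slot 12 empty → index 12.
Insert 720: h=5, slot 5 empty → index 5.
Insert 644: h=7, slot 7 empty → index 7.
Insert 885: h=1, slot 1 empty → index 1.
Insert 925: h=2, slot 2 empty → index 2.
Insert 93: h=2, slot 2 occupied → index 3.
Insert 353: h=2, slots 2,3 occupied → index 6.
Table: [—, 885, 925, 93, —, 720, 353, 644, —, —, —, —, 259]
Lookup 353: h=2, probe 2,3,6 → found at 6.

3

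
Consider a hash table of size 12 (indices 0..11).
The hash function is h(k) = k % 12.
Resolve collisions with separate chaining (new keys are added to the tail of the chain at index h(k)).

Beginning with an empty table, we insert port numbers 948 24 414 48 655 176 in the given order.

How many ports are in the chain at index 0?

Insert 948: h=0, bucket 0 empty → new chain.
Insert 24: h=0, bucket 0 nonempty → append to chain.
Insert 414: h=6, bucket 6 empty → new chain.
Insert 48: h=0, bucket 0 nonempty → append to chain.
Insert 655: h=7, bucket 7 empty → new chain.
Insert 176: h=8, bucket 8 empty → new chain.
Final buckets:
0: 948 -> 24 -> 48
1: ∅
2: ∅
3: ∅
4: ∅
5: ∅
6: 414
7: 655
8: 176
9: ∅
10: ∅
11: ∅

3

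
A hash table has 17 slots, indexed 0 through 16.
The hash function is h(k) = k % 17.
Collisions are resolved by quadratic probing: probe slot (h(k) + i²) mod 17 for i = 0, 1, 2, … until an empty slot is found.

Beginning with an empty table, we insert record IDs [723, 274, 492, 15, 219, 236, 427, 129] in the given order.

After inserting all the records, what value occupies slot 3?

723: h=9 => slot 9
274: h=2 => slot 2
492: h=16 => slot 16
15: h=15 => slot 15
219: h=15, probe 15,16,2,7 => slot 7
236: h=15, probe 15,16,2,7,14 => slot 14
427: h=2, probe 2,3 => slot 3
129: h=10 => slot 10
Table: [_, _, 274, 427, _, _, _, 219, _, 723, 129, _, _, _, 236, 15, 492]

427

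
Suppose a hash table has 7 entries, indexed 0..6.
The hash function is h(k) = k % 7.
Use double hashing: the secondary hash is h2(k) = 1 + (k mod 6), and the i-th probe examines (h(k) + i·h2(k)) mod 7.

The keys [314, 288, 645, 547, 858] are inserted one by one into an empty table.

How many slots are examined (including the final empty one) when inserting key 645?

2

314 hashes to 6; slot 6 is free => place at 6.
288 hashes to 1; slot 1 is free => place at 1.
645 hashes to 1, h2=4; 1 taken => place at 5.
547 hashes to 1, h2=2; 1 taken => place at 3.
858 hashes to 4; slot 4 is free => place at 4.
Table: [_, 288, _, 547, 858, 645, 314]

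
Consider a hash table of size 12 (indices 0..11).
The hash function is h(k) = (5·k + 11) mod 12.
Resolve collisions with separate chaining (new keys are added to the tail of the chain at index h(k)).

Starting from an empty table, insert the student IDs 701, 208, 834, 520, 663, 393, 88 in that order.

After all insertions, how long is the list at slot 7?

3

701 -> bucket 0
208 -> bucket 7
834 -> bucket 5
520 -> bucket 7 (collision)
663 -> bucket 2
393 -> bucket 8
88 -> bucket 7 (collision)
Final buckets:
0: 701
1: -
2: 663
3: -
4: -
5: 834
6: -
7: 208 -> 520 -> 88
8: 393
9: -
10: -
11: -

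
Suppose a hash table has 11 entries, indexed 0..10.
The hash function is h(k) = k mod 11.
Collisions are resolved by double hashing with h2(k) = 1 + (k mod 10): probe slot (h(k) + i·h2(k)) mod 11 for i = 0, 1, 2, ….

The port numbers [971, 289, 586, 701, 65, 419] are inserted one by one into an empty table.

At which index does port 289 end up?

971 hashes to 3; slot 3 is free -> place at 3.
289 hashes to 3, h2=10; 3 taken -> place at 2.
586 hashes to 3, h2=7; 3 taken -> place at 10.
701 hashes to 8; slot 8 is free -> place at 8.
65 hashes to 10, h2=6; 10 taken -> place at 5.
419 hashes to 1; slot 1 is free -> place at 1.
Table: [_, 419, 289, 971, _, 65, _, _, 701, _, 586]

2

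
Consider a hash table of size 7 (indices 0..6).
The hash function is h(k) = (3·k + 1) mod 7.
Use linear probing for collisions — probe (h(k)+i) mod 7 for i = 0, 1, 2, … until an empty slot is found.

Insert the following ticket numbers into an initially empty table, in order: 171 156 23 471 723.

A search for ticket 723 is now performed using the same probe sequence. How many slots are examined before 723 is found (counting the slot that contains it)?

171: h=3 => slot 3
156: h=0 => slot 0
23: h=0, probe 0,1 => slot 1
471: h=0, probe 0,1,2 => slot 2
723: h=0, probe 0,1,2,3,4 => slot 4
Table: [156, 23, 471, 171, 723, ., .]
Lookup 723: h=0, probe 0,1,2,3,4 → found at 4.

5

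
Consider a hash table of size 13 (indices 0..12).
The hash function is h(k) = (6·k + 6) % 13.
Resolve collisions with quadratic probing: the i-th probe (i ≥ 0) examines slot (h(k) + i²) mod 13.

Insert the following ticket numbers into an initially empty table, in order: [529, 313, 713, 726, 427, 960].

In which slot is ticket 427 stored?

3

Insert 529: h=8, slot 8 empty → index 8.
Insert 313: h=12, slot 12 empty → index 12.
Insert 713: h=7, slot 7 empty → index 7.
Insert 726: h=7, slots 7,8 occupied → index 11.
Insert 427: h=7, slots 7,8,11 occupied → index 3.
Insert 960: h=7, slots 7,8,11,3 occupied → index 10.
Table: [∅, ∅, ∅, 427, ∅, ∅, ∅, 713, 529, ∅, 960, 726, 313]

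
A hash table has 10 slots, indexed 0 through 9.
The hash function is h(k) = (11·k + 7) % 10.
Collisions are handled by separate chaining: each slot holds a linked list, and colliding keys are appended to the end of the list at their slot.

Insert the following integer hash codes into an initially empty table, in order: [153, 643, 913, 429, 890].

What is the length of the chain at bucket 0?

Insert 153: h=0, bucket 0 empty → new chain.
Insert 643: h=0, bucket 0 nonempty → append to chain.
Insert 913: h=0, bucket 0 nonempty → append to chain.
Insert 429: h=6, bucket 6 empty → new chain.
Insert 890: h=7, bucket 7 empty → new chain.
Final buckets:
0: 153 -> 643 -> 913
1: —
2: —
3: —
4: —
5: —
6: 429
7: 890
8: —
9: —

3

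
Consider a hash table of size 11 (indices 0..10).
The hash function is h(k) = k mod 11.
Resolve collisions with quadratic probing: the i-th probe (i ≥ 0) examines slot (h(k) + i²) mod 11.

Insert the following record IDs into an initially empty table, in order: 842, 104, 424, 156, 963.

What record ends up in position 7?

Insert 842: h=6, slot 6 empty -> index 6.
Insert 104: h=5, slot 5 empty -> index 5.
Insert 424: h=6, slot 6 occupied -> index 7.
Insert 156: h=2, slot 2 empty -> index 2.
Insert 963: h=6, slots 6,7 occupied -> index 10.
Table: [., ., 156, ., ., 104, 842, 424, ., ., 963]

424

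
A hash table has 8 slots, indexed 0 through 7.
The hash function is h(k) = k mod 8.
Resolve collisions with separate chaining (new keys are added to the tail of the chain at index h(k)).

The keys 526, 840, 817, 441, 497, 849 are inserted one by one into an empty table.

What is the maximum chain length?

Insert 526: h=6, bucket 6 empty → new chain.
Insert 840: h=0, bucket 0 empty → new chain.
Insert 817: h=1, bucket 1 empty → new chain.
Insert 441: h=1, bucket 1 nonempty → append to chain.
Insert 497: h=1, bucket 1 nonempty → append to chain.
Insert 849: h=1, bucket 1 nonempty → append to chain.
Final buckets:
0: 840
1: 817 -> 441 -> 497 -> 849
2: —
3: —
4: —
5: —
6: 526
7: —

4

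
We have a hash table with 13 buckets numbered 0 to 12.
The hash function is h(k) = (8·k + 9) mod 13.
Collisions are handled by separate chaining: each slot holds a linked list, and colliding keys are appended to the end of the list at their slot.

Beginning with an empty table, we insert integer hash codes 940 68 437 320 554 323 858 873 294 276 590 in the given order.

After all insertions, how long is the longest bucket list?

940 -> bucket 2
68 -> bucket 7
437 -> bucket 8
320 -> bucket 8 (collision)
554 -> bucket 8 (collision)
323 -> bucket 6
858 -> bucket 9
873 -> bucket 12
294 -> bucket 8 (collision)
276 -> bucket 7 (collision)
590 -> bucket 10
Final buckets:
0: ∅
1: ∅
2: 940
3: ∅
4: ∅
5: ∅
6: 323
7: 68 -> 276
8: 437 -> 320 -> 554 -> 294
9: 858
10: 590
11: ∅
12: 873

4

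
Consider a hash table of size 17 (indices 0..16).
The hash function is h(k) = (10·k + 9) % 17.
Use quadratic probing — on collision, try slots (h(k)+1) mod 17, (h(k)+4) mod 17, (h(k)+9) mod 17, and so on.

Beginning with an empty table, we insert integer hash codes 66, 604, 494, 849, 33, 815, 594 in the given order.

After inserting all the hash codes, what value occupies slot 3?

815

Insert 66: h=6, slot 6 empty -> index 6.
Insert 604: h=14, slot 14 empty -> index 14.
Insert 494: h=2, slot 2 empty -> index 2.
Insert 849: h=16, slot 16 empty -> index 16.
Insert 33: h=16, slot 16 occupied -> index 0.
Insert 815: h=16, slots 16,0 occupied -> index 3.
Insert 594: h=16, slots 16,0,3 occupied -> index 8.
Table: [33, ∅, 494, 815, ∅, ∅, 66, ∅, 594, ∅, ∅, ∅, ∅, ∅, 604, ∅, 849]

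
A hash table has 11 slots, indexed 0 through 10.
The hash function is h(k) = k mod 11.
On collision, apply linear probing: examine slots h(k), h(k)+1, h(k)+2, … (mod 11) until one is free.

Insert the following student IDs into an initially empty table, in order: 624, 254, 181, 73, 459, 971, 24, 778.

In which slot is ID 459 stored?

624 hashes to 8; slot 8 is free → place at 8.
254 hashes to 1; slot 1 is free → place at 1.
181 hashes to 5; slot 5 is free → place at 5.
73 hashes to 7; slot 7 is free → place at 7.
459 hashes to 8; 8 taken → place at 9.
971 hashes to 3; slot 3 is free → place at 3.
24 hashes to 2; slot 2 is free → place at 2.
778 hashes to 8; 8,9 taken → place at 10.
Table: [_, 254, 24, 971, _, 181, _, 73, 624, 459, 778]

9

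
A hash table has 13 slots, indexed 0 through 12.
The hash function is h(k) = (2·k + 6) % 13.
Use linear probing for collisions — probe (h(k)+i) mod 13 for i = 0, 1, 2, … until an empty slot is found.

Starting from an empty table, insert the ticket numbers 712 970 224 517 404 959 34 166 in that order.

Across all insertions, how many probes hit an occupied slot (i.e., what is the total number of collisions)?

7

712: h=0 -> slot 0
970: h=9 -> slot 9
224: h=12 -> slot 12
517: h=0, probe 0,1 -> slot 1
404: h=8 -> slot 8
959: h=0, probe 0,1,2 -> slot 2
34: h=9, probe 9,10 -> slot 10
166: h=0, probe 0,1,2,3 -> slot 3
Table: [712, 517, 959, 166, ., ., ., ., 404, 970, 34, ., 224]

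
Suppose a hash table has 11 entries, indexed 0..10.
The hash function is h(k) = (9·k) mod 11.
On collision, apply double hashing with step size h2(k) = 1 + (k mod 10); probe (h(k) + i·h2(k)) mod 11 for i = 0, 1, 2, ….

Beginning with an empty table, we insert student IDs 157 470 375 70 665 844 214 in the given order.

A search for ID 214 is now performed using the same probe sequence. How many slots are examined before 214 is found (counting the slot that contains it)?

157: h=5 → slot 5
470: h=6 → slot 6
375: h=9 → slot 9
70: h=3 → slot 3
665: h=1 → slot 1
844: h=6, h2=5, probe 6,0 → slot 0
214: h=1, h2=5, probe 1,6,0,5,10 → slot 10
Table: [844, 665, —, 70, —, 157, 470, —, —, 375, 214]
Lookup 214: h=1, h2=5, probe 1,6,0,5,10 → found at 10.

5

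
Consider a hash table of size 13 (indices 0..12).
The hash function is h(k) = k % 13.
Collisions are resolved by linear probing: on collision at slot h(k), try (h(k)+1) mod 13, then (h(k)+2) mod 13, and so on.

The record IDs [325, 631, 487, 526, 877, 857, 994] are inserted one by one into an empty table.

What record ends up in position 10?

994

325 hashes to 0; slot 0 is free => place at 0.
631 hashes to 7; slot 7 is free => place at 7.
487 hashes to 6; slot 6 is free => place at 6.
526 hashes to 6; 6,7 taken => place at 8.
877 hashes to 6; 6,7,8 taken => place at 9.
857 hashes to 12; slot 12 is free => place at 12.
994 hashes to 6; 6,7,8,9 taken => place at 10.
Table: [325, _, _, _, _, _, 487, 631, 526, 877, 994, _, 857]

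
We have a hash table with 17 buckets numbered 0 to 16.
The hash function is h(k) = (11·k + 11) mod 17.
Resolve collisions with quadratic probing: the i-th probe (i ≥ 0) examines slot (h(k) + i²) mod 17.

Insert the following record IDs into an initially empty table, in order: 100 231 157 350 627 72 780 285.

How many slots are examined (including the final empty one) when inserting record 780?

Insert 100: h=6, slot 6 empty → index 6.
Insert 231: h=2, slot 2 empty → index 2.
Insert 157: h=4, slot 4 empty → index 4.
Insert 350: h=2, slot 2 occupied → index 3.
Insert 627: h=6, slot 6 occupied → index 7.
Insert 72: h=4, slot 4 occupied → index 5.
Insert 780: h=6, slots 6,7 occupied → index 10.
Insert 285: h=1, slot 1 empty → index 1.
Table: [-, 285, 231, 350, 157, 72, 100, 627, -, -, 780, -, -, -, -, -, -]

3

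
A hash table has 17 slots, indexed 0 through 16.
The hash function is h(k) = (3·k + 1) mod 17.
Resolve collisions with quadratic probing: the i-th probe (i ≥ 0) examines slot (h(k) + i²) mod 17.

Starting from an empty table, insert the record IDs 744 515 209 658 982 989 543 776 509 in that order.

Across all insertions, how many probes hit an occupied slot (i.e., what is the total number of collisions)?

744 hashes to 6; slot 6 is free → place at 6.
515 hashes to 16; slot 16 is free → place at 16.
209 hashes to 16; 16 taken → place at 0.
658 hashes to 3; slot 3 is free → place at 3.
982 hashes to 6; 6 taken → place at 7.
989 hashes to 10; slot 10 is free → place at 10.
543 hashes to 15; slot 15 is free → place at 15.
776 hashes to 0; 0 taken → place at 1.
509 hashes to 15; 15,16 taken → place at 2.
Table: [209, 776, 509, 658, ., ., 744, 982, ., ., 989, ., ., ., ., 543, 515]

5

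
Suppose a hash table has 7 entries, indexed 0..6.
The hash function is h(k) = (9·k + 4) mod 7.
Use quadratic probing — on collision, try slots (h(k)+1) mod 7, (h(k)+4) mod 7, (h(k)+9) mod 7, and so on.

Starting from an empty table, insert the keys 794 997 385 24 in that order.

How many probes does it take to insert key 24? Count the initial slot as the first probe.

794: h=3 → slot 3
997: h=3, probe 3,4 → slot 4
385: h=4, probe 4,5 → slot 5
24: h=3, probe 3,4,0 → slot 0
Table: [24, —, —, 794, 997, 385, —]

3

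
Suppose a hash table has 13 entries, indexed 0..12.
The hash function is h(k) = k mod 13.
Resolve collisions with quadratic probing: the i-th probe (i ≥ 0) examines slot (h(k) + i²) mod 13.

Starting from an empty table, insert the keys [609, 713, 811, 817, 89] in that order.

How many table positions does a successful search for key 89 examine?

4

609 hashes to 11; slot 11 is free → place at 11.
713 hashes to 11; 11 taken → place at 12.
811 hashes to 5; slot 5 is free → place at 5.
817 hashes to 11; 11,12 taken → place at 2.
89 hashes to 11; 11,12,2 taken → place at 7.
Table: [—, —, 817, —, —, 811, —, 89, —, —, —, 609, 713]
Lookup 89: h=11, probe 11,12,2,7 → found at 7.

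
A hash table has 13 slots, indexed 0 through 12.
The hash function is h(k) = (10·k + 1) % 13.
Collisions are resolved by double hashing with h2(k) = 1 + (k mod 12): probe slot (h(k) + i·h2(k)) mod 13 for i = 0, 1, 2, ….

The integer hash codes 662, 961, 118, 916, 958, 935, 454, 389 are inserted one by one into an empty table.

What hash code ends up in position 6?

961

Insert 662: h=4, slot 4 empty → index 4.
Insert 961: h=4, h2=2, slot 4 occupied → index 6.
Insert 118: h=11, slot 11 empty → index 11.
Insert 916: h=9, slot 9 empty → index 9.
Insert 958: h=0, slot 0 empty → index 0.
Insert 935: h=4, h2=12, slot 4 occupied → index 3.
Insert 454: h=4, h2=11, slot 4 occupied → index 2.
Insert 389: h=4, h2=6, slot 4 occupied → index 10.
Table: [958, ∅, 454, 935, 662, ∅, 961, ∅, ∅, 916, 389, 118, ∅]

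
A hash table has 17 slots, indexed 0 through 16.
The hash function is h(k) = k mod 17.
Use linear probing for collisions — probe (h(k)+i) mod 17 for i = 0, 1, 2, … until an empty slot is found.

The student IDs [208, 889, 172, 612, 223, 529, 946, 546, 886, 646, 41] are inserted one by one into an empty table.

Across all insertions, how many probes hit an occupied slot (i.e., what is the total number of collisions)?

Insert 208: h=4, slot 4 empty -> index 4.
Insert 889: h=5, slot 5 empty -> index 5.
Insert 172: h=2, slot 2 empty -> index 2.
Insert 612: h=0, slot 0 empty -> index 0.
Insert 223: h=2, slot 2 occupied -> index 3.
Insert 529: h=2, slots 2,3,4,5 occupied -> index 6.
Insert 946: h=11, slot 11 empty -> index 11.
Insert 546: h=2, slots 2,3,4,5,6 occupied -> index 7.
Insert 886: h=2, slots 2,3,4,5,6,7 occupied -> index 8.
Insert 646: h=0, slot 0 occupied -> index 1.
Insert 41: h=7, slots 7,8 occupied -> index 9.
Table: [612, 646, 172, 223, 208, 889, 529, 546, 886, 41, —, 946, —, —, —, —, —]

19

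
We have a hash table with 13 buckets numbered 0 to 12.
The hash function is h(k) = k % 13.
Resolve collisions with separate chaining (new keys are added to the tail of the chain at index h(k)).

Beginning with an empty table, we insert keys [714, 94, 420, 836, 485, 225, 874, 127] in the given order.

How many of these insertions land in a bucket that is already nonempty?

714 → bucket 12
94 → bucket 3
420 → bucket 4
836 → bucket 4 (collision)
485 → bucket 4 (collision)
225 → bucket 4 (collision)
874 → bucket 3 (collision)
127 → bucket 10
Final buckets:
0: ∅
1: ∅
2: ∅
3: 94 -> 874
4: 420 -> 836 -> 485 -> 225
5: ∅
6: ∅
7: ∅
8: ∅
9: ∅
10: 127
11: ∅
12: 714

4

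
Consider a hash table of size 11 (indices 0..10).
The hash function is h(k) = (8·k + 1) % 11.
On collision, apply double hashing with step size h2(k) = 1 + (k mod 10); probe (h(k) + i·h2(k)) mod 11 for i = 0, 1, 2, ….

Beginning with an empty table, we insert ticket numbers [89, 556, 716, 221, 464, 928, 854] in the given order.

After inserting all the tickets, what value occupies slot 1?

Insert 89: h=9, slot 9 empty => index 9.
Insert 556: h=5, slot 5 empty => index 5.
Insert 716: h=9, h2=7, slots 9,5 occupied => index 1.
Insert 221: h=9, h2=2, slot 9 occupied => index 0.
Insert 464: h=6, slot 6 empty => index 6.
Insert 928: h=0, h2=9, slots 0,9 occupied => index 7.
Insert 854: h=2, slot 2 empty => index 2.
Table: [221, 716, 854, ∅, ∅, 556, 464, 928, ∅, 89, ∅]

716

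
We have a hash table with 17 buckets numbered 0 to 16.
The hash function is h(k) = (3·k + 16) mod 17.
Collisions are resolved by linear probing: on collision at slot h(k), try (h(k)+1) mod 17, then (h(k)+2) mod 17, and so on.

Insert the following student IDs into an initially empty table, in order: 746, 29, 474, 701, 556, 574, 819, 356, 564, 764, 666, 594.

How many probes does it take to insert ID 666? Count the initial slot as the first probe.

746: h=10 → slot 10
29: h=1 → slot 1
474: h=10, probe 10,11 → slot 11
701: h=11, probe 11,12 → slot 12
556: h=1, probe 1,2 → slot 2
574: h=4 → slot 4
819: h=8 → slot 8
356: h=13 → slot 13
564: h=8, probe 8,9 → slot 9
764: h=13, probe 13,14 → slot 14
666: h=8, probe 8,9,10,11,12,13,14,15 → slot 15
594: h=13, probe 13,14,15,16 → slot 16
Table: [_, 29, 556, _, 574, _, _, _, 819, 564, 746, 474, 701, 356, 764, 666, 594]

8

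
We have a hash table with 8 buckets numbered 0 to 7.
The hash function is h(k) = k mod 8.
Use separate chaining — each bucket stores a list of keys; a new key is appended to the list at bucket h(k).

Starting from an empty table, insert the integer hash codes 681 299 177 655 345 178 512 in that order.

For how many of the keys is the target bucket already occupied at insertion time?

2

681 -> bucket 1
299 -> bucket 3
177 -> bucket 1 (collision)
655 -> bucket 7
345 -> bucket 1 (collision)
178 -> bucket 2
512 -> bucket 0
Final buckets:
0: 512
1: 681 -> 177 -> 345
2: 178
3: 299
4: —
5: —
6: —
7: 655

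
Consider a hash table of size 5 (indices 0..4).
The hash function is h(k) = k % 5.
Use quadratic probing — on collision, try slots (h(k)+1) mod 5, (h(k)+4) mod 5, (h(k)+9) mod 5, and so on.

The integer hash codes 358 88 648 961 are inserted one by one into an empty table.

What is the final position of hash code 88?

358 hashes to 3; slot 3 is free → place at 3.
88 hashes to 3; 3 taken → place at 4.
648 hashes to 3; 3,4 taken → place at 2.
961 hashes to 1; slot 1 is free → place at 1.
Table: [∅, 961, 648, 358, 88]

4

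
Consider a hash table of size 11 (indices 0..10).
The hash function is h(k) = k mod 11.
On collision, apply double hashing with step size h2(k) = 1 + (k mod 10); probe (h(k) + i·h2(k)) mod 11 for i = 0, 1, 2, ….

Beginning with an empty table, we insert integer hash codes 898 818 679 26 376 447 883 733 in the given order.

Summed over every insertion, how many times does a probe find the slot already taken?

898 hashes to 7; slot 7 is free => place at 7.
818 hashes to 4; slot 4 is free => place at 4.
679 hashes to 8; slot 8 is free => place at 8.
26 hashes to 4, h2=7; 4 taken => place at 0.
376 hashes to 2; slot 2 is free => place at 2.
447 hashes to 7, h2=8; 7,4 taken => place at 1.
883 hashes to 3; slot 3 is free => place at 3.
733 hashes to 7, h2=4; 7,0,4,8,1 taken => place at 5.
Table: [26, 447, 376, 883, 818, 733, —, 898, 679, —, —]

8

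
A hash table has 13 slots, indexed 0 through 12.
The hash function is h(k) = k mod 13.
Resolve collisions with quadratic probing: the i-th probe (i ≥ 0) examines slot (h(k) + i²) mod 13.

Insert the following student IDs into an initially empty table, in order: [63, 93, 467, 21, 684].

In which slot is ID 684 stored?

63 hashes to 11; slot 11 is free -> place at 11.
93 hashes to 2; slot 2 is free -> place at 2.
467 hashes to 12; slot 12 is free -> place at 12.
21 hashes to 8; slot 8 is free -> place at 8.
684 hashes to 8; 8 taken -> place at 9.
Table: [—, —, 93, —, —, —, —, —, 21, 684, —, 63, 467]

9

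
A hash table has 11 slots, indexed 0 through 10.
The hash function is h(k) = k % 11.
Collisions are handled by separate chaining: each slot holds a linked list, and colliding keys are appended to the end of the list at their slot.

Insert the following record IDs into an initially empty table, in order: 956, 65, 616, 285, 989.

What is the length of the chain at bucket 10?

956 -> bucket 10
65 -> bucket 10 (collision)
616 -> bucket 0
285 -> bucket 10 (collision)
989 -> bucket 10 (collision)
Final buckets:
0: 616
1: _
2: _
3: _
4: _
5: _
6: _
7: _
8: _
9: _
10: 956 -> 65 -> 285 -> 989

4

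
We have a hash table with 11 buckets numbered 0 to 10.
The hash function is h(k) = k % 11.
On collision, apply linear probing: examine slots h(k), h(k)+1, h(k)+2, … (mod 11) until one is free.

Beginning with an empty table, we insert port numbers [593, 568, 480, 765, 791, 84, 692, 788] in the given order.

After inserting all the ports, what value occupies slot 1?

692

593 hashes to 10; slot 10 is free -> place at 10.
568 hashes to 7; slot 7 is free -> place at 7.
480 hashes to 7; 7 taken -> place at 8.
765 hashes to 6; slot 6 is free -> place at 6.
791 hashes to 10; 10 taken -> place at 0.
84 hashes to 7; 7,8 taken -> place at 9.
692 hashes to 10; 10,0 taken -> place at 1.
788 hashes to 7; 7,8,9,10,0,1 taken -> place at 2.
Table: [791, 692, 788, —, —, —, 765, 568, 480, 84, 593]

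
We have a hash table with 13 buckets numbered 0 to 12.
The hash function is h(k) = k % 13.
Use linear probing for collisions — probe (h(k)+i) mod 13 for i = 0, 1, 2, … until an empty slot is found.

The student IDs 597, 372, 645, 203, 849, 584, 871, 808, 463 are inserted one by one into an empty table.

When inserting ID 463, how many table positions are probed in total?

597: h=12 → slot 12
372: h=8 → slot 8
645: h=8, probe 8,9 → slot 9
203: h=8, probe 8,9,10 → slot 10
849: h=4 → slot 4
584: h=12, probe 12,0 → slot 0
871: h=0, probe 0,1 → slot 1
808: h=2 → slot 2
463: h=8, probe 8,9,10,11 → slot 11
Table: [584, 871, 808, ., 849, ., ., ., 372, 645, 203, 463, 597]

4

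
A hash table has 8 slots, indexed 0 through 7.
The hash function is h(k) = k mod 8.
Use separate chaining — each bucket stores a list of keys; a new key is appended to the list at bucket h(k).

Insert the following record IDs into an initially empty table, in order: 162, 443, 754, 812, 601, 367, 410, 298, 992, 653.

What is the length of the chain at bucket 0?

Insert 162: h=2, bucket 2 empty -> new chain.
Insert 443: h=3, bucket 3 empty -> new chain.
Insert 754: h=2, bucket 2 nonempty -> append to chain.
Insert 812: h=4, bucket 4 empty -> new chain.
Insert 601: h=1, bucket 1 empty -> new chain.
Insert 367: h=7, bucket 7 empty -> new chain.
Insert 410: h=2, bucket 2 nonempty -> append to chain.
Insert 298: h=2, bucket 2 nonempty -> append to chain.
Insert 992: h=0, bucket 0 empty -> new chain.
Insert 653: h=5, bucket 5 empty -> new chain.
Final buckets:
0: 992
1: 601
2: 162 -> 754 -> 410 -> 298
3: 443
4: 812
5: 653
6: _
7: 367

1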